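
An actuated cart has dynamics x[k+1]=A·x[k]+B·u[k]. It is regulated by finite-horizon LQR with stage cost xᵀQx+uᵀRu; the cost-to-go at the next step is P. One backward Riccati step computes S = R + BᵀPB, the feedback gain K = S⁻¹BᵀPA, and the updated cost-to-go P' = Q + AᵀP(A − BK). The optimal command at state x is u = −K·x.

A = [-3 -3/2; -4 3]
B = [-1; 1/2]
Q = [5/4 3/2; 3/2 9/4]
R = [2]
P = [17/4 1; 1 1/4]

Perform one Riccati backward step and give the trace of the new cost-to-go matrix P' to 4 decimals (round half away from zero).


29.9154

BᵀP = [-3.7500 -0.8750]
S = R + BᵀPB = [2] + [3.3125] = [5.3125]
BᵀPA = [14.7500 3.0000]
K = S⁻¹·BᵀPA = [2.7765 0.5647]
A−BK = [-0.2235 -0.9353; -5.3882 2.7176]
AᵀP(A−BK) = [25.2971 4.7956; 4.7956 1.1184]
P' = Q + AᵀP(A−BK) = [26.5471 6.2956; 6.2956 3.3684]
tr(P') = 29.9154


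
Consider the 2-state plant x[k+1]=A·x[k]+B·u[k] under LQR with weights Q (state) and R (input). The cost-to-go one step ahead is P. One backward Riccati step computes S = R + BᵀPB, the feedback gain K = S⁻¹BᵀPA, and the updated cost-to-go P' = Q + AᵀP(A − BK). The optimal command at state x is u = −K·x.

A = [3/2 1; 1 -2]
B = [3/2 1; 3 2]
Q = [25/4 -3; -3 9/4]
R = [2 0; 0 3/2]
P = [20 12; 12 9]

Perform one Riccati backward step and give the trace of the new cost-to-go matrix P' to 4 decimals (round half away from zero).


BᵀP = [66.0000 45.0000; 44.0000 30.0000]
S = R + BᵀPB = [2 0; 0 3/2] + [234.0000 156.0000; 156.0000 104.0000] = [236.0000 156.0000; 156.0000 105.5000]
BᵀPA = [144.0000 -24.0000; 96.0000 -16.0000]
K = S⁻¹·BᵀPA = [0.3843 -0.0641; 0.3416 -0.0569]
A−BK = [0.5819 1.1530; -0.8363 -1.6940]
AᵀP(A−BK) = [1.8577 2.6904; 2.6904 5.5516]
P' = Q + AᵀP(A−BK) = [8.1077 -0.3096; -0.3096 7.8016]
tr(P') = 15.9093

15.9093


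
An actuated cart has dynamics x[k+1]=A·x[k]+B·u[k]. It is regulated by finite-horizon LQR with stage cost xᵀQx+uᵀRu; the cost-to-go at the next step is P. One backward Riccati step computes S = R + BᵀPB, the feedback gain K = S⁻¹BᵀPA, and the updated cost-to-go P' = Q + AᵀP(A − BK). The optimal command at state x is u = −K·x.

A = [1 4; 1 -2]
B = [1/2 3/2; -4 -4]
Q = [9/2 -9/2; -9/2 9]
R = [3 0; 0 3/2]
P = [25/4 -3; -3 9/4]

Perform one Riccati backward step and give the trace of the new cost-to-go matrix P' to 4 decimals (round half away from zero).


BᵀP = [15.1250 -10.5000; 21.3750 -13.5000]
S = R + BᵀPB = [3 0; 0 3/2] + [49.5625 64.6875; 64.6875 86.0625] = [52.5625 64.6875; 64.6875 87.5625]
BᵀPA = [4.6250 81.5000; 7.8750 112.5000]
K = S⁻¹·BᵀPA = [-0.2498 -0.3373; 0.2745 1.5340]
A−BK = [0.7132 1.8677; 1.0987 2.7867]
AᵀP(A−BK) = [1.4938 3.9799; 3.9799 11.9172]
P' = Q + AᵀP(A−BK) = [5.9938 -0.5201; -0.5201 20.9172]
tr(P') = 26.9110

26.9110


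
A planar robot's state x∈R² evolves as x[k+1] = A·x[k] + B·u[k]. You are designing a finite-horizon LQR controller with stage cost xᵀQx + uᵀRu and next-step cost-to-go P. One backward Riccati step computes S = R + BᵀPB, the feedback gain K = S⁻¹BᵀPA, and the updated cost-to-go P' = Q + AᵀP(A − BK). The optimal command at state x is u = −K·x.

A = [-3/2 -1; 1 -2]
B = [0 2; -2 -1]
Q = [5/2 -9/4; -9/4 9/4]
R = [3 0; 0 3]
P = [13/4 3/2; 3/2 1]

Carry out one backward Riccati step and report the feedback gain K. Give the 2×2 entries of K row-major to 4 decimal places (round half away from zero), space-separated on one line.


BᵀP = [-3.0000 -2.0000; 5.0000 2.0000]
S = R + BᵀPB = [3 0; 0 3] + [4.0000 -4.0000; -4.0000 8.0000] = [7.0000 -4.0000; -4.0000 11.0000]
BᵀPA = [2.5000 7.0000; -5.5000 -9.0000]
K = S⁻¹·BᵀPA = [0.0902 0.6721; -0.4672 -0.5738]
A−BK = [-0.5656 0.1475; 0.7131 -1.2295]
AᵀP(A−BK) = [1.0174 1.0389; 1.0389 3.3811]
P' = Q + AᵀP(A−BK) = [3.5174 -1.2111; -1.2111 5.6311]
tr(P') = 9.1486

0.0902 0.6721 -0.4672 -0.5738


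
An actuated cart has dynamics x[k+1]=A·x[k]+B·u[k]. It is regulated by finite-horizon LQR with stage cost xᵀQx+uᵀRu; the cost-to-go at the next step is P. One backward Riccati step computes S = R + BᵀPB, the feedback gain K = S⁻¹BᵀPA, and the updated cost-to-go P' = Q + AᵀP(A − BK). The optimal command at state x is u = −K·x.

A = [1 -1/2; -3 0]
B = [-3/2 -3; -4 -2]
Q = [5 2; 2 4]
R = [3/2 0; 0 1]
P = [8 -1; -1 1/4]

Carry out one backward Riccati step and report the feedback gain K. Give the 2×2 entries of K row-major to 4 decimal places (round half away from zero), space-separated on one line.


0.4864 -0.0272 -0.6563 0.1875

BᵀP = [-8.0000 0.5000; -22.0000 2.5000]
S = R + BᵀPB = [3/2 0; 0 1] + [10.0000 23.0000; 23.0000 61.0000] = [11.5000 23.0000; 23.0000 62.0000]
BᵀPA = [-9.5000 4.0000; -29.5000 11.0000]
K = S⁻¹·BᵀPA = [0.4864 -0.0272; -0.6563 0.1875]
A−BK = [-0.2391 0.0217; -2.3668 0.2663]
AᵀP(A−BK) = [1.5115 -0.2269; -0.2269 0.0462]
P' = Q + AᵀP(A−BK) = [6.5115 1.7731; 1.7731 4.0462]
tr(P') = 10.5577


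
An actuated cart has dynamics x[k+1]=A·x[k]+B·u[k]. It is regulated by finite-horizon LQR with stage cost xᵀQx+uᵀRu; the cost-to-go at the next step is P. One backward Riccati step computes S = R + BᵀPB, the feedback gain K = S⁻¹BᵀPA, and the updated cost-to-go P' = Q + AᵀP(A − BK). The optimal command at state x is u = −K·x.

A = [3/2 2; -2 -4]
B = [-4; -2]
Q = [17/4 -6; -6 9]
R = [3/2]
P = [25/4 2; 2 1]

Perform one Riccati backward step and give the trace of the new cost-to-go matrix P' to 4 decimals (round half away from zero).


BᵀP = [-29.0000 -10.0000]
S = R + BᵀPB = [3/2] + [136.0000] = [137.5000]
BᵀPA = [-23.5000 -18.0000]
K = S⁻¹·BᵀPA = [-0.1709 -0.1309]
A−BK = [0.8164 1.4764; -2.3418 -4.2618]
AᵀP(A−BK) = [2.0461 3.6736; 3.6736 6.6436]
P' = Q + AᵀP(A−BK) = [6.2961 -2.3264; -2.3264 15.6436]
tr(P') = 21.9398

21.9398


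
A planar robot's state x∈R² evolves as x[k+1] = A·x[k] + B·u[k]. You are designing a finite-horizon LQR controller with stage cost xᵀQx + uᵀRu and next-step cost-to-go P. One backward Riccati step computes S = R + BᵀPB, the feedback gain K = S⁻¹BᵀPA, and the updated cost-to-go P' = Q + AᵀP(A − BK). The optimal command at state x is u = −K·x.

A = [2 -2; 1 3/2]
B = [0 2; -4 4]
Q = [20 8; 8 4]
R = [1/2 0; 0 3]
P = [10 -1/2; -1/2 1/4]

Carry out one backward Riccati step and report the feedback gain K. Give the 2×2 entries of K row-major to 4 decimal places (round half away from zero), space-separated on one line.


0.6667 -1.2222 0.9231 -0.9231

BᵀP = [2.0000 -1.0000; 18.0000 0.0000]
S = R + BᵀPB = [1/2 0; 0 3] + [4.0000 0.0000; 0.0000 36.0000] = [4.5000 0.0000; 0.0000 39.0000]
BᵀPA = [3.0000 -5.5000; 36.0000 -36.0000]
K = S⁻¹·BᵀPA = [0.6667 -1.2222; 0.9231 -0.9231]
A−BK = [0.1538 -0.1538; -0.0256 0.3034]
AᵀP(A−BK) = [3.0192 -3.2276; -3.2276 3.6095]
P' = Q + AᵀP(A−BK) = [23.0192 4.7724; 4.7724 7.6095]
tr(P') = 30.6287


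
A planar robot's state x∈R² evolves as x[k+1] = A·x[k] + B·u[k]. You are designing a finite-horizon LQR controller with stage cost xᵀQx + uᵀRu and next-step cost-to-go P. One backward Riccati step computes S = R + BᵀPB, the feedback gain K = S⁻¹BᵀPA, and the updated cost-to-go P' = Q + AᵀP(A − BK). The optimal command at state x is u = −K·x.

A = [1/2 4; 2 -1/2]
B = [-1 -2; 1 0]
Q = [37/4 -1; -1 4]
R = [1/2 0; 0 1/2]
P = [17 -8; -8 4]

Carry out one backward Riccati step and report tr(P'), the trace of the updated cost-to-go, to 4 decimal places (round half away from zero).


BᵀP = [-25.0000 12.0000; -34.0000 16.0000]
S = R + BᵀPB = [1/2 0; 0 1/2] + [37.0000 50.0000; 50.0000 68.0000] = [37.5000 50.0000; 50.0000 68.5000]
BᵀPA = [11.5000 -106.0000; 15.0000 -144.0000]
K = S⁻¹·BᵀPA = [0.5491 -0.8873; -0.1818 -1.4545]
A−BK = [0.6855 0.2036; 1.4509 0.3873]
AᵀP(A−BK) = [0.6627 0.0218; 0.0218 1.4945]
P' = Q + AᵀP(A−BK) = [9.9127 -0.9782; -0.9782 5.4945]
tr(P') = 15.4073

15.4073


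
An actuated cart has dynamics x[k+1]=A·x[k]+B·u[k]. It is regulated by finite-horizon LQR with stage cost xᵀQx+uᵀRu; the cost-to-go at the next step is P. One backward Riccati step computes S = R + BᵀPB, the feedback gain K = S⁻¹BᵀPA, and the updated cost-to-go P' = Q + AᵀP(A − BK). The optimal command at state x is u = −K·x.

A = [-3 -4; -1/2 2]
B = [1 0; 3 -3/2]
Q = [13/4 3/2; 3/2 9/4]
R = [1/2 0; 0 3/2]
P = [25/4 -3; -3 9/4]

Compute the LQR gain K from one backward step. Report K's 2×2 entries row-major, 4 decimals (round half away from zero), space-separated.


-0.8974 -0.6496 -2.5692 -4.3282

BᵀP = [-2.7500 3.7500; 4.5000 -3.3750]
S = R + BᵀPB = [1/2 0; 0 3/2] + [8.5000 -5.6250; -5.6250 5.0625] = [9.0000 -5.6250; -5.6250 6.5625]
BᵀPA = [6.3750 18.5000; -11.8125 -24.7500]
K = S⁻¹·BᵀPA = [-0.8974 -0.6496; -2.5692 -4.3282]
A−BK = [-2.1026 -3.3504; -1.6615 -2.5436]
AᵀP(A−BK) = [23.1846 37.7641; 37.7641 61.8940]
P' = Q + AᵀP(A−BK) = [26.4346 39.2641; 39.2641 64.1440]
tr(P') = 90.5786


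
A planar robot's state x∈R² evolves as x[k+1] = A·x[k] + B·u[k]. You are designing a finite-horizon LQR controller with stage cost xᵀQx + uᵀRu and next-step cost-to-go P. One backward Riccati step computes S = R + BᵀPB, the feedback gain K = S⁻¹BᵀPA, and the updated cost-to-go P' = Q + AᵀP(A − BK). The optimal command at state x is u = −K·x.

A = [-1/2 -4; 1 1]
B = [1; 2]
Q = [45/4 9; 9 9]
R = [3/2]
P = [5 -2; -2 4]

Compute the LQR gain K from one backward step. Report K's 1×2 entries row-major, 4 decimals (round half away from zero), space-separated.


0.3793 0.1379

BᵀP = [1.0000 6.0000]
S = R + BᵀPB = [3/2] + [13.0000] = [14.5000]
BᵀPA = [5.5000 2.0000]
K = S⁻¹·BᵀPA = [0.3793 0.1379]
A−BK = [-0.8793 -4.1379; 0.2414 0.7241]
AᵀP(A−BK) = [5.1638 22.2414; 22.2414 99.7241]
P' = Q + AᵀP(A−BK) = [16.4138 31.2414; 31.2414 108.7241]
tr(P') = 125.1379


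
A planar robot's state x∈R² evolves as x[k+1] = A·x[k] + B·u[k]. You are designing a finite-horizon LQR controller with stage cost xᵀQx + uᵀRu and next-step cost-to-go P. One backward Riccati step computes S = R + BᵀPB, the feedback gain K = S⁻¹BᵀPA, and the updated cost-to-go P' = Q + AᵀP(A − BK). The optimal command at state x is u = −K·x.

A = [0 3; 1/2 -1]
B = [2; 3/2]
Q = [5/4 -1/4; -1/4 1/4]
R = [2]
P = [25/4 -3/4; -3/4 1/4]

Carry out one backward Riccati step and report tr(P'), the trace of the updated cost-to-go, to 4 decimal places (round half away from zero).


8.6707

BᵀP = [11.3750 -1.1250]
S = R + BᵀPB = [2] + [21.0625] = [23.0625]
BᵀPA = [-0.5625 35.2500]
K = S⁻¹·BᵀPA = [-0.0244 1.5285]
A−BK = [0.0488 -0.0569; 0.5366 -3.2927]
AᵀP(A−BK) = [0.0488 -0.3902; -0.3902 7.1220]
P' = Q + AᵀP(A−BK) = [1.2988 -0.6402; -0.6402 7.3720]
tr(P') = 8.6707


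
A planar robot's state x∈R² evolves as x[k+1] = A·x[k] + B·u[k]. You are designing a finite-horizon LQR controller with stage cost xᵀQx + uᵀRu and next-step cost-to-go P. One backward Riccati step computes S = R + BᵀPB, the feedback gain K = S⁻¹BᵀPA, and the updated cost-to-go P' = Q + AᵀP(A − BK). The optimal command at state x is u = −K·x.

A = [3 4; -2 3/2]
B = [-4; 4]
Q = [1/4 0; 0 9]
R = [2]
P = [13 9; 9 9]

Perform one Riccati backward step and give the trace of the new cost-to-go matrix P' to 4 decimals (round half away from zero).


293.5303

BᵀP = [-16.0000 0.0000]
S = R + BᵀPB = [2] + [64.0000] = [66.0000]
BᵀPA = [-48.0000 -64.0000]
K = S⁻¹·BᵀPA = [-0.7273 -0.9697]
A−BK = [0.0909 0.1212; 0.9091 5.3788]
AᵀP(A−BK) = [10.0909 50.9545; 50.9545 274.1894]
P' = Q + AᵀP(A−BK) = [10.3409 50.9545; 50.9545 283.1894]
tr(P') = 293.5303


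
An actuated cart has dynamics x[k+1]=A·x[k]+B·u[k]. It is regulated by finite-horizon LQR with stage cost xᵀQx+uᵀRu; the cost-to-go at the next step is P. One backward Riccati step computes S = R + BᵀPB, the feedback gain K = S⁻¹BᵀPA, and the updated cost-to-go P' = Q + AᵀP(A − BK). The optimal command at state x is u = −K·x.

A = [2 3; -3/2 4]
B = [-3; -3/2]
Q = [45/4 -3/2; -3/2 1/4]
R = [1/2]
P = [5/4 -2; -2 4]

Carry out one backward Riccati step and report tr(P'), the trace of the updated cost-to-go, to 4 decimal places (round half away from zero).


62.0909

BᵀP = [-0.7500 0.0000]
S = R + BᵀPB = [1/2] + [2.2500] = [2.7500]
BᵀPA = [-1.5000 -2.2500]
K = S⁻¹·BᵀPA = [-0.5455 -0.8182]
A−BK = [0.3636 0.5455; -2.3182 2.7727]
AᵀP(A−BK) = [25.1818 -24.7273; -24.7273 25.4091]
P' = Q + AᵀP(A−BK) = [36.4318 -26.2273; -26.2273 25.6591]
tr(P') = 62.0909


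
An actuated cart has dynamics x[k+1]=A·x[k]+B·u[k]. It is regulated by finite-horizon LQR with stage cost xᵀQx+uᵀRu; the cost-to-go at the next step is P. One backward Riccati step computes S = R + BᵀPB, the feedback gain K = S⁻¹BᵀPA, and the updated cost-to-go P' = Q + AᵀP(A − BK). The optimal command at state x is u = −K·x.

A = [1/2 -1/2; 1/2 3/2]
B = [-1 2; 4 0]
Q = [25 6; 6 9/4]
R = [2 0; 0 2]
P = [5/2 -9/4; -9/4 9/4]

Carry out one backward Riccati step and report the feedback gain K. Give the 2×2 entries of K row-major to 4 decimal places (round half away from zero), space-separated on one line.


BᵀP = [-11.5000 11.2500; 5.0000 -4.5000]
S = R + BᵀPB = [2 0; 0 2] + [56.5000 -23.0000; -23.0000 10.0000] = [58.5000 -23.0000; -23.0000 12.0000]
BᵀPA = [-0.1250 22.6250; 0.2500 -9.2500]
K = S⁻¹·BᵀPA = [0.0246 0.3396; 0.0679 -0.1199]
A−BK = [0.3887 0.0795; 0.4017 0.1416]
AᵀP(A−BK) = [0.0486 0.0099; 0.0099 0.2697]
P' = Q + AᵀP(A−BK) = [25.0486 6.0099; 6.0099 2.5197]
tr(P') = 27.5683

0.0246 0.3396 0.0679 -0.1199


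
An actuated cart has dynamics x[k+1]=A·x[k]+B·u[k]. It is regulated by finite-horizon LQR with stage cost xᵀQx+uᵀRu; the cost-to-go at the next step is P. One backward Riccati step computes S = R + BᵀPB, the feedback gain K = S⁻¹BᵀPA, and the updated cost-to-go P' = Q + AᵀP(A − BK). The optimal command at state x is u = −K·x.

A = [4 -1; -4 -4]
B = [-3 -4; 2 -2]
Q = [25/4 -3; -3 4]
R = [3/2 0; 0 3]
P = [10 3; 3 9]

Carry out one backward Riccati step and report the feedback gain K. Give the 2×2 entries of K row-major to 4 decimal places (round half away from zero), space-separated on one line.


BᵀP = [-24.0000 9.0000; -46.0000 -30.0000]
S = R + BᵀPB = [3/2 0; 0 3] + [90.0000 78.0000; 78.0000 244.0000] = [91.5000 78.0000; 78.0000 247.0000]
BᵀPA = [-132.0000 -12.0000; -64.0000 166.0000]
K = S⁻¹·BᵀPA = [-1.6718 -0.9634; 0.2688 0.9763]
A−BK = [0.0599 0.0150; -0.1188 -0.1206]
AᵀP(A−BK) = [4.5293 3.3141; 3.3141 4.3740]
P' = Q + AᵀP(A−BK) = [10.7793 0.3141; 0.3141 8.3740]
tr(P') = 19.1533

-1.6718 -0.9634 0.2688 0.9763


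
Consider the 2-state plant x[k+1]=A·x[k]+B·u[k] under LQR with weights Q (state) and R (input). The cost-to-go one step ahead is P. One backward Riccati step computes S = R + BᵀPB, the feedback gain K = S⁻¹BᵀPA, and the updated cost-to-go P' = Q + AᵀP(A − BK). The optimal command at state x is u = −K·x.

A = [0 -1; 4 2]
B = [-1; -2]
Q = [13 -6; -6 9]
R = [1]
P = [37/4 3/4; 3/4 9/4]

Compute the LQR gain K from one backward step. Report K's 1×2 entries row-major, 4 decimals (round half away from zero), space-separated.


-0.9438 0.0112

BᵀP = [-10.7500 -5.2500]
S = R + BᵀPB = [1] + [21.2500] = [22.2500]
BᵀPA = [-21.0000 0.2500]
K = S⁻¹·BᵀPA = [-0.9438 0.0112]
A−BK = [-0.9438 -0.9888; 2.1124 2.0225]
AᵀP(A−BK) = [16.1798 15.2360; 15.2360 15.2472]
P' = Q + AᵀP(A−BK) = [29.1798 9.2360; 9.2360 24.2472]
tr(P') = 53.4270


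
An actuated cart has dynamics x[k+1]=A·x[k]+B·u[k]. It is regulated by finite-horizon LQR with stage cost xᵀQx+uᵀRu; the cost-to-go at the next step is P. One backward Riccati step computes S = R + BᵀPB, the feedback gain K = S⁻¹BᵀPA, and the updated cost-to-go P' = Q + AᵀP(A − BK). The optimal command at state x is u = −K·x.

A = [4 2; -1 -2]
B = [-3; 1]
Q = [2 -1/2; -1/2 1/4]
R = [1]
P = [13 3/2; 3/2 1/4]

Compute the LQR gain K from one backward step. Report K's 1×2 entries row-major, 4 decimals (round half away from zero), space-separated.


BᵀP = [-37.5000 -4.2500]
S = R + BᵀPB = [1] + [108.2500] = [109.2500]
BᵀPA = [-145.7500 -66.5000]
K = S⁻¹·BᵀPA = [-1.3341 -0.6087]
A−BK = [-0.0023 0.1739; 0.3341 -1.3913]
AᵀP(A−BK) = [1.8055 0.7826; 0.7826 0.5217]
P' = Q + AᵀP(A−BK) = [3.8055 0.2826; 0.2826 0.7717]
tr(P') = 4.5772

-1.3341 -0.6087


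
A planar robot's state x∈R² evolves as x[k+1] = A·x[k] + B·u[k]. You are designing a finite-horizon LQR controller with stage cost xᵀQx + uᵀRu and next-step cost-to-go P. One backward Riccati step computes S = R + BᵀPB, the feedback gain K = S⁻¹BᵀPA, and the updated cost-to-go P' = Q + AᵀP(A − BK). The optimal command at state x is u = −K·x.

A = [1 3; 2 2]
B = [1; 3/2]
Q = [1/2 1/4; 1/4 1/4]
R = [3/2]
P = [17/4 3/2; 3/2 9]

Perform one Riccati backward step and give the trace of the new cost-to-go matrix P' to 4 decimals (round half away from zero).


BᵀP = [6.5000 15.0000]
S = R + BᵀPB = [3/2] + [29.0000] = [30.5000]
BᵀPA = [36.5000 49.5000]
K = S⁻¹·BᵀPA = [1.1967 1.6230]
A−BK = [-0.1967 1.3770; 0.2049 -0.4344]
AᵀP(A−BK) = [2.5697 1.5123; 1.5123 11.9139]
P' = Q + AᵀP(A−BK) = [3.0697 1.7623; 1.7623 12.1639]
tr(P') = 15.2336

15.2336


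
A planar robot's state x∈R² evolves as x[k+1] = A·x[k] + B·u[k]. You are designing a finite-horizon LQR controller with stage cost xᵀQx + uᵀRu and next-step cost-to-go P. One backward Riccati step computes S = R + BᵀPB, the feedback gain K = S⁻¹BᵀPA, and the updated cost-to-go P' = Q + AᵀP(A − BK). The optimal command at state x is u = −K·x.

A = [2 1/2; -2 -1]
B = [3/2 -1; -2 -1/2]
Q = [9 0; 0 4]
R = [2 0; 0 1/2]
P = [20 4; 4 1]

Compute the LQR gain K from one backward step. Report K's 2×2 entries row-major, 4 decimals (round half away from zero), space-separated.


BᵀP = [22.0000 4.0000; -22.0000 -4.5000]
S = R + BᵀPB = [2 0; 0 1/2] + [25.0000 -24.0000; -24.0000 24.2500] = [27.0000 -24.0000; -24.0000 24.7500]
BᵀPA = [36.0000 7.0000; -35.0000 -6.5000]
K = S⁻¹·BᵀPA = [0.5528 0.1870; -0.8780 -0.0813]
A−BK = [0.2927 0.1382; -1.3333 -0.6667]
AᵀP(A−BK) = [1.3659 0.4228; 0.4228 0.1626]
P' = Q + AᵀP(A−BK) = [10.3659 0.4228; 0.4228 4.1626]
tr(P') = 14.5285

0.5528 0.1870 -0.8780 -0.0813


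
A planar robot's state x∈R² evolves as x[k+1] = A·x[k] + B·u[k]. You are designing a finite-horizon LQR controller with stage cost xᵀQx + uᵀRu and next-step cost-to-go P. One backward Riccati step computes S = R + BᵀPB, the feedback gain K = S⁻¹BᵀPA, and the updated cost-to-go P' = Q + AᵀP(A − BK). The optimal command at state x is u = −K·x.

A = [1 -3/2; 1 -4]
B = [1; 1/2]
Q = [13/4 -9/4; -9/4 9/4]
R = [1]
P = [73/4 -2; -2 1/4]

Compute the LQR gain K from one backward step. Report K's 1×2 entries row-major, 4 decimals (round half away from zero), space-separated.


BᵀP = [17.2500 -1.8750]
S = R + BᵀPB = [1] + [16.3125] = [17.3125]
BᵀPA = [15.3750 -18.3750]
K = S⁻¹·BᵀPA = [0.8881 -1.0614]
A−BK = [0.1119 -0.4386; 0.5560 -3.4693]
AᵀP(A−BK) = [0.8457 -1.0564; -1.0564 1.5598]
P' = Q + AᵀP(A−BK) = [4.0957 -3.3064; -3.3064 3.8098]
tr(P') = 7.9055

0.8881 -1.0614


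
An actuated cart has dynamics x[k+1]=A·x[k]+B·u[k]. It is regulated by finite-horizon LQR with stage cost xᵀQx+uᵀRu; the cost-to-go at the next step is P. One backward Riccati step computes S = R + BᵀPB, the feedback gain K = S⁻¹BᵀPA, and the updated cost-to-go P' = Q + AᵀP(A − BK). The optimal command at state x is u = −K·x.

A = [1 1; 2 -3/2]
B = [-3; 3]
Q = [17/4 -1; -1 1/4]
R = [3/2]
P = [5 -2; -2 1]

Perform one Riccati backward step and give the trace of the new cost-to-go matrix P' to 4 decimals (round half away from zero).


5.6434

BᵀP = [-21.0000 9.0000]
S = R + BᵀPB = [3/2] + [90.0000] = [91.5000]
BᵀPA = [-3.0000 -34.5000]
K = S⁻¹·BᵀPA = [-0.0328 -0.3770]
A−BK = [0.9016 -0.1311; 2.0984 -0.3689]
AᵀP(A−BK) = [0.9016 -0.1311; -0.1311 0.2418]
P' = Q + AᵀP(A−BK) = [5.1516 -1.1311; -1.1311 0.4918]
tr(P') = 5.6434


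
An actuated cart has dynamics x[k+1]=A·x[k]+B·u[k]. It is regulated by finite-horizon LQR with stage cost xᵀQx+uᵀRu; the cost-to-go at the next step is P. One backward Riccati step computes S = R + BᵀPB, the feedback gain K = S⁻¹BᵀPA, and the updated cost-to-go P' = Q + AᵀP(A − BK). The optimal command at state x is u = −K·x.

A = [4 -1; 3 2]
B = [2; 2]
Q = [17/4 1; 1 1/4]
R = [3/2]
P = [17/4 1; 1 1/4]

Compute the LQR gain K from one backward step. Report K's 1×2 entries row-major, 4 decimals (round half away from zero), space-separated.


BᵀP = [10.5000 2.5000]
S = R + BᵀPB = [3/2] + [26.0000] = [27.5000]
BᵀPA = [49.5000 -5.5000]
K = S⁻¹·BᵀPA = [1.8000 -0.2000]
A−BK = [0.4000 -0.6000; -0.6000 2.4000]
AᵀP(A−BK) = [5.1500 -0.6000; -0.6000 0.1500]
P' = Q + AᵀP(A−BK) = [9.4000 0.4000; 0.4000 0.4000]
tr(P') = 9.8000

1.8000 -0.2000


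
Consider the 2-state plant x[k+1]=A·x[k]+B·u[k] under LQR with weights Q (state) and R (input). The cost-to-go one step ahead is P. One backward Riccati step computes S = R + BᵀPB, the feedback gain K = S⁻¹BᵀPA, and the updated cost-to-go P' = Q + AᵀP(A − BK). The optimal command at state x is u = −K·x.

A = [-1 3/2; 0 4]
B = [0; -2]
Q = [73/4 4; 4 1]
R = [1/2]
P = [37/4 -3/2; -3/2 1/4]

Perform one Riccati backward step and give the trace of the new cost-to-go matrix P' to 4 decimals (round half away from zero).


BᵀP = [3.0000 -0.5000]
S = R + BᵀPB = [1/2] + [1.0000] = [1.5000]
BᵀPA = [-3.0000 2.5000]
K = S⁻¹·BᵀPA = [-2.0000 1.6667]
A−BK = [-1.0000 1.5000; -4.0000 7.3333]
AᵀP(A−BK) = [3.2500 -2.8750; -2.8750 2.6458]
P' = Q + AᵀP(A−BK) = [21.5000 1.1250; 1.1250 3.6458]
tr(P') = 25.1458

25.1458


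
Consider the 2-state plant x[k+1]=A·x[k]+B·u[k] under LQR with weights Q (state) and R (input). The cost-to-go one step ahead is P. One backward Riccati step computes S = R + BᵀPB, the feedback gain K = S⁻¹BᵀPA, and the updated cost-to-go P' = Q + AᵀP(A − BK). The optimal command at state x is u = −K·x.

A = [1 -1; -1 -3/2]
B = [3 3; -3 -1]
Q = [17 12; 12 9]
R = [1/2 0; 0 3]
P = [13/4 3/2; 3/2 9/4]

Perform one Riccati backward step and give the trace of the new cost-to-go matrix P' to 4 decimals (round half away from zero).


29.6722

BᵀP = [5.2500 -2.2500; 8.2500 2.2500]
S = R + BᵀPB = [1/2 0; 0 3] + [22.5000 18.0000; 18.0000 22.5000] = [23.0000 18.0000; 18.0000 25.5000]
BᵀPA = [7.5000 -1.8750; 6.0000 -11.6250]
K = S⁻¹·BᵀPA = [0.3171 0.6150; 0.0114 -0.8900]
A−BK = [0.0143 -0.1750; -0.0371 -0.5450]
AᵀP(A−BK) = [0.0529 0.1025; 0.1025 3.6194]
P' = Q + AᵀP(A−BK) = [17.0529 12.1025; 12.1025 12.6194]
tr(P') = 29.6722


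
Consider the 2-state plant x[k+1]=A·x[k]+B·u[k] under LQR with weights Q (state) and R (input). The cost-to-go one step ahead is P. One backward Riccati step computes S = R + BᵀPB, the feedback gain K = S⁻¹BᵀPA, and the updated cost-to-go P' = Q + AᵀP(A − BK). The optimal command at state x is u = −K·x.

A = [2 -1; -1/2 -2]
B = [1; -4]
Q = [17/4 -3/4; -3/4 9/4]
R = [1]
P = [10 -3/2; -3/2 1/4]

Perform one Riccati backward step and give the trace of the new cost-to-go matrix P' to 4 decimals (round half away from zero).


9.1343

BᵀP = [16.0000 -2.5000]
S = R + BᵀPB = [1] + [26.0000] = [27.0000]
BᵀPA = [33.2500 -11.0000]
K = S⁻¹·BᵀPA = [1.2315 -0.4074]
A−BK = [0.7685 -0.5926; 4.4259 -3.6296]
AᵀP(A−BK) = [2.1157 -0.9537; -0.9537 0.5185]
P' = Q + AᵀP(A−BK) = [6.3657 -1.7037; -1.7037 2.7685]
tr(P') = 9.1343


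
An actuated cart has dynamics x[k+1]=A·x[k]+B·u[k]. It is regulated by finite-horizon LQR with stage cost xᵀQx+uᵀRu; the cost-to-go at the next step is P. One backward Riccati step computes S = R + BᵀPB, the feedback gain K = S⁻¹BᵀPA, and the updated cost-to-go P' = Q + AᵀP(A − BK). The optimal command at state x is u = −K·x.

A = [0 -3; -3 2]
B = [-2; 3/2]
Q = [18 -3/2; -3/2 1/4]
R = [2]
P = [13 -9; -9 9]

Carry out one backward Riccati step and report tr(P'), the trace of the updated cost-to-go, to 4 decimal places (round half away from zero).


33.7588

BᵀP = [-39.5000 31.5000]
S = R + BᵀPB = [2] + [126.2500] = [128.2500]
BᵀPA = [-94.5000 181.5000]
K = S⁻¹·BᵀPA = [-0.7368 1.4152]
A−BK = [-1.4737 -0.1696; -1.8947 -0.1228]
AᵀP(A−BK) = [11.3684 -1.2632; -1.2632 4.1404]
P' = Q + AᵀP(A−BK) = [29.3684 -2.7632; -2.7632 4.3904]
tr(P') = 33.7588


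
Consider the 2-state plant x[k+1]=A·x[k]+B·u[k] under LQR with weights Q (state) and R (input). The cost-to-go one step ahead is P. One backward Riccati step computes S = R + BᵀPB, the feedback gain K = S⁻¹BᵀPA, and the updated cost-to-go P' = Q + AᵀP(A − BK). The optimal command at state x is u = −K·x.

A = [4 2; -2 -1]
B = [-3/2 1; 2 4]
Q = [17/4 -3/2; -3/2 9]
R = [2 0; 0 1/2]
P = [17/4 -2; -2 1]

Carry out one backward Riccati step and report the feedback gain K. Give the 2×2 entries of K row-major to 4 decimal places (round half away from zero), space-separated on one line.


-1.6131 -0.8065 -0.7314 -0.3657

BᵀP = [-10.3750 5.0000; -3.7500 2.0000]
S = R + BᵀPB = [2 0; 0 1/2] + [25.5625 9.6250; 9.6250 4.2500] = [27.5625 9.6250; 9.6250 4.7500]
BᵀPA = [-51.5000 -25.7500; -19.0000 -9.5000]
K = S⁻¹·BᵀPA = [-1.6131 -0.8065; -0.7314 -0.3657]
A−BK = [2.3118 1.1559; 4.1518 2.0759]
AᵀP(A−BK) = [7.0302 3.5151; 3.5151 1.7576]
P' = Q + AᵀP(A−BK) = [11.2802 2.0151; 2.0151 10.7576]
tr(P') = 22.0378


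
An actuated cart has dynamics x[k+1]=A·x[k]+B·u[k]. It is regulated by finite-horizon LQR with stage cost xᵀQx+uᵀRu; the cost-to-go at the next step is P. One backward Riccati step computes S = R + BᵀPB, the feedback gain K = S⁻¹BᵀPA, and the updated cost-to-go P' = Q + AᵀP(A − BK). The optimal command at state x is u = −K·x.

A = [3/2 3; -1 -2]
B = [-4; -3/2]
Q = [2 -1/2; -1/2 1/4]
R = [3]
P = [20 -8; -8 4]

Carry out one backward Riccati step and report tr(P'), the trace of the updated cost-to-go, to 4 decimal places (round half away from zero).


BᵀP = [-68.0000 26.0000]
S = R + BᵀPB = [3] + [233.0000] = [236.0000]
BᵀPA = [-128.0000 -256.0000]
K = S⁻¹·BᵀPA = [-0.5424 -1.0847]
A−BK = [-0.6695 -1.3390; -1.8136 -3.6271]
AᵀP(A−BK) = [3.5763 7.1525; 7.1525 14.3051]
P' = Q + AᵀP(A−BK) = [5.5763 6.6525; 6.6525 14.5551]
tr(P') = 20.1314

20.1314


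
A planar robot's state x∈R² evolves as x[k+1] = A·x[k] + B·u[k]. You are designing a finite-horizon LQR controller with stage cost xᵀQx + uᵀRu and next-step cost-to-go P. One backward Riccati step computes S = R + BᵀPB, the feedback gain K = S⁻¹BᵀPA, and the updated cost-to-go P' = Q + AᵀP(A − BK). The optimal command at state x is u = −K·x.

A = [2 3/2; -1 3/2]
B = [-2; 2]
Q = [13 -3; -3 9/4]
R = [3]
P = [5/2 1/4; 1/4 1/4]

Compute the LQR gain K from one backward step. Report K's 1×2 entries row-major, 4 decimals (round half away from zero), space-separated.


BᵀP = [-4.5000 0.0000]
S = R + BᵀPB = [3] + [9.0000] = [12.0000]
BᵀPA = [-9.0000 -6.7500]
K = S⁻¹·BᵀPA = [-0.7500 -0.5625]
A−BK = [0.5000 0.3750; 0.5000 2.6250]
AᵀP(A−BK) = [2.5000 2.4375; 2.4375 3.5156]
P' = Q + AᵀP(A−BK) = [15.5000 -0.5625; -0.5625 5.7656]
tr(P') = 21.2656

-0.7500 -0.5625


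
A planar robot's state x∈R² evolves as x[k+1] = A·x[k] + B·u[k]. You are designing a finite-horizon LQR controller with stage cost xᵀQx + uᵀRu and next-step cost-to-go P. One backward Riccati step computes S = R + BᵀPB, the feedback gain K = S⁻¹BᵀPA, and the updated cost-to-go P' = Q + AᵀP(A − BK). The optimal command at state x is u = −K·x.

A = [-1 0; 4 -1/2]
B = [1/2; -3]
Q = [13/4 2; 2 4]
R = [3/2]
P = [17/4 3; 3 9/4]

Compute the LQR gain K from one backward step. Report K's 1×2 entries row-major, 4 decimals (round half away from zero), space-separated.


-1.0226 0.1900

BᵀP = [-6.8750 -5.2500]
S = R + BᵀPB = [3/2] + [12.3125] = [13.8125]
BᵀPA = [-14.1250 2.6250]
K = S⁻¹·BᵀPA = [-1.0226 0.1900]
A−BK = [-0.4887 -0.0950; 0.9321 0.0701]
AᵀP(A−BK) = [1.8054 -0.3156; -0.3156 0.0636]
P' = Q + AᵀP(A−BK) = [5.0554 1.6844; 1.6844 4.0636]
tr(P') = 9.1191


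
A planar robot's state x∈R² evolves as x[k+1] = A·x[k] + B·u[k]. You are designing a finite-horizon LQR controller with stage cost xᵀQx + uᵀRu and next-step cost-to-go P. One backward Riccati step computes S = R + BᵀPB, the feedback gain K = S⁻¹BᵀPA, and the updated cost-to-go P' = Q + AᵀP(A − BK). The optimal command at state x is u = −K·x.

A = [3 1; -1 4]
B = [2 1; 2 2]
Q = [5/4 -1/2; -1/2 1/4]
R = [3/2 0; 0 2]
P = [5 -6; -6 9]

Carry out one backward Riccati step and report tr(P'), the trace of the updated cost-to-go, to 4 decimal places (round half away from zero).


39.8665

BᵀP = [-2.0000 6.0000; -7.0000 12.0000]
S = R + BᵀPB = [3/2 0; 0 2] + [8.0000 10.0000; 10.0000 17.0000] = [9.5000 10.0000; 10.0000 19.0000]
BᵀPA = [-12.0000 22.0000; -33.0000 41.0000]
K = S⁻¹·BᵀPA = [1.2671 0.0994; -2.4037 2.1056]
A−BK = [2.8696 -1.3043; 1.2733 -0.4099]
AᵀP(A−BK) = [25.8820 -16.3230; -16.3230 12.4845]
P' = Q + AᵀP(A−BK) = [27.1320 -16.8230; -16.8230 12.7345]
tr(P') = 39.8665


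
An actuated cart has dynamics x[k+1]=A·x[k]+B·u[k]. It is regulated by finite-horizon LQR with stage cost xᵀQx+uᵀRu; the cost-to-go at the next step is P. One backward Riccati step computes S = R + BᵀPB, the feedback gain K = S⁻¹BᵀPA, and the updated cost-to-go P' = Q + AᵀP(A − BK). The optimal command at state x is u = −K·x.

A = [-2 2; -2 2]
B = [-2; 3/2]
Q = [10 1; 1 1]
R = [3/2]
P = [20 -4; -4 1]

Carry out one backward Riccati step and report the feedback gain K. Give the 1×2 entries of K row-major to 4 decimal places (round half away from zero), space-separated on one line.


BᵀP = [-46.0000 9.5000]
S = R + BᵀPB = [3/2] + [106.2500] = [107.7500]
BᵀPA = [73.0000 -73.0000]
K = S⁻¹·BᵀPA = [0.6775 -0.6775]
A−BK = [-0.6450 0.6450; -3.0162 3.0162]
AᵀP(A−BK) = [2.5429 -2.5429; -2.5429 2.5429]
P' = Q + AᵀP(A−BK) = [12.5429 -1.5429; -1.5429 3.5429]
tr(P') = 16.0858

0.6775 -0.6775


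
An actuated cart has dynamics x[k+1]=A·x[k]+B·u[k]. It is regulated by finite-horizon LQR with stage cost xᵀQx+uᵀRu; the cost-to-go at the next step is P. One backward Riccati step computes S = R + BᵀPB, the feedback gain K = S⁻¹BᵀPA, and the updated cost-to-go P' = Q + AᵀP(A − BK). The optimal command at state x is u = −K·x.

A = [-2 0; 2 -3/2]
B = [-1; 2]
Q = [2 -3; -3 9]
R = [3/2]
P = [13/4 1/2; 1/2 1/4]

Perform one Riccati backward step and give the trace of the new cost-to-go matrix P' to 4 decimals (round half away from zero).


16.1625

BᵀP = [-2.2500 0.0000]
S = R + BᵀPB = [3/2] + [2.2500] = [3.7500]
BᵀPA = [4.5000 0.0000]
K = S⁻¹·BᵀPA = [1.2000 0.0000]
A−BK = [-0.8000 0.0000; -0.4000 -1.5000]
AᵀP(A−BK) = [4.6000 0.7500; 0.7500 0.5625]
P' = Q + AᵀP(A−BK) = [6.6000 -2.2500; -2.2500 9.5625]
tr(P') = 16.1625


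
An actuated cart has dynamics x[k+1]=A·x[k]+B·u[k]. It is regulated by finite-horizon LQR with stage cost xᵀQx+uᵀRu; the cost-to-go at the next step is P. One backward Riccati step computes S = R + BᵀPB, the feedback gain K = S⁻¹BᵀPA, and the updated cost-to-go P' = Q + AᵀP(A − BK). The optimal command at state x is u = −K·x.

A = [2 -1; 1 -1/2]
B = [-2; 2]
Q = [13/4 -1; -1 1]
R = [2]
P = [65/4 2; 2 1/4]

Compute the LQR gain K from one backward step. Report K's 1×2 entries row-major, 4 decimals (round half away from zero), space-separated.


-1.1635 0.5817

BᵀP = [-28.5000 -3.5000]
S = R + BᵀPB = [2] + [50.0000] = [52.0000]
BᵀPA = [-60.5000 30.2500]
K = S⁻¹·BᵀPA = [-1.1635 0.5817]
A−BK = [-0.3269 0.1635; 3.3269 -1.6635]
AᵀP(A−BK) = [2.8606 -1.4303; -1.4303 0.7151]
P' = Q + AᵀP(A−BK) = [6.1106 -2.4303; -2.4303 1.7151]
tr(P') = 7.8257


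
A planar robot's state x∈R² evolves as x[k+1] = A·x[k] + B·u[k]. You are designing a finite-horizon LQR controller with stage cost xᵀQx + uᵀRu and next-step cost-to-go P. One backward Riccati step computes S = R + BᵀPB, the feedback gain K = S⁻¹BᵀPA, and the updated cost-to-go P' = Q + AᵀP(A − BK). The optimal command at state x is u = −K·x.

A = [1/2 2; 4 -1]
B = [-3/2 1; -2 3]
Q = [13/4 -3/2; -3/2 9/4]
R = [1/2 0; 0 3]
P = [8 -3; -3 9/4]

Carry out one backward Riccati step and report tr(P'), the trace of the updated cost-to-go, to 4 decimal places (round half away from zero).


26.0702

BᵀP = [-6.0000 0.0000; -1.0000 3.7500]
S = R + BᵀPB = [1/2 0; 0 3] + [9.0000 -6.0000; -6.0000 10.2500] = [9.5000 -6.0000; -6.0000 13.2500]
BᵀPA = [-3.0000 -12.0000; 14.5000 -5.7500]
K = S⁻¹·BᵀPA = [0.5257 -2.1530; 1.3324 -1.4089]
A−BK = [-0.0438 0.1794; 1.0542 -1.0793]
AᵀP(A−BK) = [8.2573 -9.5299; -9.5299 12.3129]
P' = Q + AᵀP(A−BK) = [11.5073 -11.0299; -11.0299 14.5629]
tr(P') = 26.0702


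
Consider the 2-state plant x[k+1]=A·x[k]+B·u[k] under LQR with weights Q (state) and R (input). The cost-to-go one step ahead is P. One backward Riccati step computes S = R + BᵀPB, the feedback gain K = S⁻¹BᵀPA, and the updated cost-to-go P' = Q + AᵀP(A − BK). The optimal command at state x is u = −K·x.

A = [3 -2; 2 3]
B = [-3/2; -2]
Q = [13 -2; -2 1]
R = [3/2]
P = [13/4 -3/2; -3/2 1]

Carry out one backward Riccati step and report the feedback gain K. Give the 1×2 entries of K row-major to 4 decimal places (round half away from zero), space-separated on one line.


-1.3443 1.1803

BᵀP = [-1.8750 0.2500]
S = R + BᵀPB = [3/2] + [2.3125] = [3.8125]
BᵀPA = [-5.1250 4.5000]
K = S⁻¹·BᵀPA = [-1.3443 1.1803]
A−BK = [0.9836 -0.2295; -0.6885 5.3607]
AᵀP(A−BK) = [8.3607 -14.9508; -14.9508 34.6885]
P' = Q + AᵀP(A−BK) = [21.3607 -16.9508; -16.9508 35.6885]
tr(P') = 57.0492


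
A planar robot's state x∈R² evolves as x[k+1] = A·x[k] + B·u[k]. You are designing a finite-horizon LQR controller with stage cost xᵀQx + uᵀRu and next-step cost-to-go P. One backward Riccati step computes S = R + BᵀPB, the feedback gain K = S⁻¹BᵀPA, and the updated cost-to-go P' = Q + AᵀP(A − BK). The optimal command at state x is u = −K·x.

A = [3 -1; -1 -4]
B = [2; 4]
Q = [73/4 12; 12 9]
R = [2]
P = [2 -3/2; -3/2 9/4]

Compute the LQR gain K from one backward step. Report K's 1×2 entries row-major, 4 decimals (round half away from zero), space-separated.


-0.5455 -1.0000

BᵀP = [-2.0000 6.0000]
S = R + BᵀPB = [2] + [20.0000] = [22.0000]
BᵀPA = [-12.0000 -22.0000]
K = S⁻¹·BᵀPA = [-0.5455 -1.0000]
A−BK = [4.0909 1.0000; 1.1818 0.0000]
AᵀP(A−BK) = [22.7045 7.5000; 7.5000 4.0000]
P' = Q + AᵀP(A−BK) = [40.9545 19.5000; 19.5000 13.0000]
tr(P') = 53.9545


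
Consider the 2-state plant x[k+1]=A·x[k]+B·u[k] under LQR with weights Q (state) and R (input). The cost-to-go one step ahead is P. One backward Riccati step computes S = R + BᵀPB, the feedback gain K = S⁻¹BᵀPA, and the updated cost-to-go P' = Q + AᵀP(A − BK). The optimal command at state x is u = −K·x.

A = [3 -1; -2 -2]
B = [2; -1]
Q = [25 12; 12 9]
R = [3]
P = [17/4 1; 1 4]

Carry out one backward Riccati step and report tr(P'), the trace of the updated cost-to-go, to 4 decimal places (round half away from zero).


BᵀP = [7.5000 -2.0000]
S = R + BᵀPB = [3] + [17.0000] = [20.0000]
BᵀPA = [26.5000 -3.5000]
K = S⁻¹·BᵀPA = [1.3250 -0.1750]
A−BK = [0.3500 -0.6500; -0.6750 -2.1750]
AᵀP(A−BK) = [7.1375 3.8875; 3.8875 23.6375]
P' = Q + AᵀP(A−BK) = [32.1375 15.8875; 15.8875 32.6375]
tr(P') = 64.7750

64.7750


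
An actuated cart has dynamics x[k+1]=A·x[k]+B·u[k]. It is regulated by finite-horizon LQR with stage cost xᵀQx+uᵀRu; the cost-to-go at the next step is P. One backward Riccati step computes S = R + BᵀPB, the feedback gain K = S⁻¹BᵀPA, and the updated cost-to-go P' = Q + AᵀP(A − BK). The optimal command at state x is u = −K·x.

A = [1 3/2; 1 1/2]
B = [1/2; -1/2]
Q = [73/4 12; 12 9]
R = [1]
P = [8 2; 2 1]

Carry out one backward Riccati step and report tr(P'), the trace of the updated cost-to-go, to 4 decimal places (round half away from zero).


BᵀP = [3.0000 0.5000]
S = R + BᵀPB = [1] + [1.2500] = [2.2500]
BᵀPA = [3.5000 4.7500]
K = S⁻¹·BᵀPA = [1.5556 2.1111]
A−BK = [0.2222 0.4444; 1.7778 1.5556]
AᵀP(A−BK) = [7.5556 9.1111; 9.1111 11.2222]
P' = Q + AᵀP(A−BK) = [25.8056 21.1111; 21.1111 20.2222]
tr(P') = 46.0278

46.0278


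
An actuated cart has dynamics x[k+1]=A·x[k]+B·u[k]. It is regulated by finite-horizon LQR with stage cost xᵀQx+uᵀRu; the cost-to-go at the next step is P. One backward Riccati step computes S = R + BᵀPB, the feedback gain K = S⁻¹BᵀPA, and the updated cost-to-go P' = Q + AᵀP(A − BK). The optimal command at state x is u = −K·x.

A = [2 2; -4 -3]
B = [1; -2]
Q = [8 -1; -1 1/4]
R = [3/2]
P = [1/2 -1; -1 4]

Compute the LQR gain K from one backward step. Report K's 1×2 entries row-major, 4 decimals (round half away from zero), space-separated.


1.8636 1.4545

BᵀP = [2.5000 -9.0000]
S = R + BᵀPB = [3/2] + [20.5000] = [22.0000]
BᵀPA = [41.0000 32.0000]
K = S⁻¹·BᵀPA = [1.8636 1.4545]
A−BK = [0.1364 0.5455; -0.2727 -0.0909]
AᵀP(A−BK) = [5.5909 4.3636; 4.3636 3.4545]
P' = Q + AᵀP(A−BK) = [13.5909 3.3636; 3.3636 3.7045]
tr(P') = 17.2955


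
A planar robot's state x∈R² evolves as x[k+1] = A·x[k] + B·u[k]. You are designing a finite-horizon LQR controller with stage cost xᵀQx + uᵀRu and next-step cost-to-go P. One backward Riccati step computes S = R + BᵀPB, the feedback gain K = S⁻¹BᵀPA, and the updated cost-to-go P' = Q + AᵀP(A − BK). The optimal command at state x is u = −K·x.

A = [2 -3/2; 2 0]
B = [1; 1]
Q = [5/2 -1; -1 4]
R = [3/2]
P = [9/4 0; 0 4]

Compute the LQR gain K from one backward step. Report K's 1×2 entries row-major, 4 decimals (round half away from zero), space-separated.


1.6129 -0.4355

BᵀP = [2.2500 4.0000]
S = R + BᵀPB = [3/2] + [6.2500] = [7.7500]
BᵀPA = [12.5000 -3.3750]
K = S⁻¹·BᵀPA = [1.6129 -0.4355]
A−BK = [0.3871 -1.0645; 0.3871 0.4355]
AᵀP(A−BK) = [4.8387 -1.3065; -1.3065 3.5927]
P' = Q + AᵀP(A−BK) = [7.3387 -2.3065; -2.3065 7.5927]
tr(P') = 14.9315


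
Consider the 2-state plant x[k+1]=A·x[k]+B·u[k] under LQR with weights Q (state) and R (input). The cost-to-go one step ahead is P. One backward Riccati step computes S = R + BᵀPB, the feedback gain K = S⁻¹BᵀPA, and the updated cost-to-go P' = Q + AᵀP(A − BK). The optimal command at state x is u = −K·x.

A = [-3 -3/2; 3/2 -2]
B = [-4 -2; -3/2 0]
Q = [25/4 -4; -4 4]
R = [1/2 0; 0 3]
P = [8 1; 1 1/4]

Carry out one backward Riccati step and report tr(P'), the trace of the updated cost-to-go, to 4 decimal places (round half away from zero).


11.5336

BᵀP = [-33.5000 -4.3750; -16.0000 -2.0000]
S = R + BᵀPB = [1/2 0; 0 3] + [140.5625 67.0000; 67.0000 32.0000] = [141.0625 67.0000; 67.0000 35.0000]
BᵀPA = [93.9375 59.0000; 45.0000 28.0000]
K = S⁻¹·BᵀPA = [0.6087 0.4217; 0.1205 -0.0073]
A−BK = [-0.3242 0.1723; 2.4131 -1.3675]
AᵀP(A−BK) = [0.9607 -0.2870; -0.2870 0.3228]
P' = Q + AᵀP(A−BK) = [7.2107 -4.2870; -4.2870 4.3228]
tr(P') = 11.5336


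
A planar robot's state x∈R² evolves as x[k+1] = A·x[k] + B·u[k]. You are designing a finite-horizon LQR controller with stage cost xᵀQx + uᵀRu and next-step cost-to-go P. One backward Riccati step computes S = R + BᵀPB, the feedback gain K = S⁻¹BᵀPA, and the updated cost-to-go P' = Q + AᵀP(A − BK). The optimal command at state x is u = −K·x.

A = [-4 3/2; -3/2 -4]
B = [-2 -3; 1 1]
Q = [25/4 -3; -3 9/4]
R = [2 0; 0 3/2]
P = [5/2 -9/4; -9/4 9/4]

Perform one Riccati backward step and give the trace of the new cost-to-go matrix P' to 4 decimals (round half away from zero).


13.3453

BᵀP = [-7.2500 6.7500; -9.7500 9.0000]
S = R + BᵀPB = [2 0; 0 3/2] + [21.2500 28.5000; 28.5000 38.2500] = [23.2500 28.5000; 28.5000 39.7500]
BᵀPA = [18.8750 -37.8750; 25.5000 -50.6250]
K = S⁻¹·BᵀPA = [0.2102 -0.5603; 0.4908 -0.8719]
A−BK = [-2.1072 -2.2362; -2.2010 -2.5678]
AᵀP(A−BK) = [1.5796 0.3706; 0.3706 3.2657]
P' = Q + AᵀP(A−BK) = [7.8296 -2.6294; -2.6294 5.5157]
tr(P') = 13.3453
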